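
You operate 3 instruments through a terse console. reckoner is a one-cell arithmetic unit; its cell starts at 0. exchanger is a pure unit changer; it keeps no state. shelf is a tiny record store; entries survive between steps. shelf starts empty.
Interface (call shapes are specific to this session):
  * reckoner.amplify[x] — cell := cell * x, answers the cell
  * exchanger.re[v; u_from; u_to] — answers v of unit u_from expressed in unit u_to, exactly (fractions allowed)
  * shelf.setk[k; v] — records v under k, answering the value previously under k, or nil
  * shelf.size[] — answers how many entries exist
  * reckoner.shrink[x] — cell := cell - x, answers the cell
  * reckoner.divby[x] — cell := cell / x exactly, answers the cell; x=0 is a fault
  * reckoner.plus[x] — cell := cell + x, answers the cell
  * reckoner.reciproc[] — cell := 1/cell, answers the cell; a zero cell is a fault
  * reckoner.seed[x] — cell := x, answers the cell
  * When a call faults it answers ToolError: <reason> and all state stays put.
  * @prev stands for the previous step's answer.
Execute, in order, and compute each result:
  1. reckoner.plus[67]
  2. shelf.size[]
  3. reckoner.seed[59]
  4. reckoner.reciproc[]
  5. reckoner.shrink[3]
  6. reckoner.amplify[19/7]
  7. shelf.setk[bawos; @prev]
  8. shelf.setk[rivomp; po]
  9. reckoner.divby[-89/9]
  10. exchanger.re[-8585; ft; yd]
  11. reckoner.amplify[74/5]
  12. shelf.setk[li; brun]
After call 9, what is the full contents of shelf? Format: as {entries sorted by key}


! 1. plus(x→67) => 67
! 2. size() => 0
! 3. seed(x→59) => 59
! 4. reciproc() => 1/59
! 5. shrink(x→3) => -176/59
! 6. amplify(x→19/7) => -3344/413
! 7. setk(k→bawos, v→@prev) => nil
! 8. setk(k→rivomp, v→po) => nil
! 9. divby(x→-89/9) => 30096/36757
! 10. re(v→-8585, u_from→ft, u_to→yd) => -8585/3
! 11. amplify(x→74/5) => 2227104/183785
! 12. setk(k→li, v→brun) => nil

Answer: {bawos=-3344/413, rivomp=po}


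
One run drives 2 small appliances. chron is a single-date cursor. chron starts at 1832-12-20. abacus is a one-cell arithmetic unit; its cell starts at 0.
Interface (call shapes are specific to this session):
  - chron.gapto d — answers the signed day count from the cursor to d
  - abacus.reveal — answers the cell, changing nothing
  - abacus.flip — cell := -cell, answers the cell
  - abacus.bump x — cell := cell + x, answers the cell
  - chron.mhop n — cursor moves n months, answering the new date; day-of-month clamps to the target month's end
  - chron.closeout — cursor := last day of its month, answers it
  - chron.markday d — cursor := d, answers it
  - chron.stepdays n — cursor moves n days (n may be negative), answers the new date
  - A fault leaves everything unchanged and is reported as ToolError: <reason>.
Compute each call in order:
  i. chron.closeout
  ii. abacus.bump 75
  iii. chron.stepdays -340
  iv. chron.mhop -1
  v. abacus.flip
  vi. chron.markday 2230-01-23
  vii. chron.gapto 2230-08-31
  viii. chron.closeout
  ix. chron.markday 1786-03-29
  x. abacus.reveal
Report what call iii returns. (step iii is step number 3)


>>> chron.closeout
  1832-12-31
>>> abacus.bump x=75
  75
>>> chron.stepdays n=-340
  1832-01-26
>>> chron.mhop n=-1
  1831-12-26
>>> abacus.flip
  -75
>>> chron.markday d=2230-01-23
  2230-01-23
>>> chron.gapto d=2230-08-31
  220
>>> chron.closeout
  2230-01-31
>>> chron.markday d=1786-03-29
  1786-03-29
>>> abacus.reveal
  -75

Answer: 1832-01-26


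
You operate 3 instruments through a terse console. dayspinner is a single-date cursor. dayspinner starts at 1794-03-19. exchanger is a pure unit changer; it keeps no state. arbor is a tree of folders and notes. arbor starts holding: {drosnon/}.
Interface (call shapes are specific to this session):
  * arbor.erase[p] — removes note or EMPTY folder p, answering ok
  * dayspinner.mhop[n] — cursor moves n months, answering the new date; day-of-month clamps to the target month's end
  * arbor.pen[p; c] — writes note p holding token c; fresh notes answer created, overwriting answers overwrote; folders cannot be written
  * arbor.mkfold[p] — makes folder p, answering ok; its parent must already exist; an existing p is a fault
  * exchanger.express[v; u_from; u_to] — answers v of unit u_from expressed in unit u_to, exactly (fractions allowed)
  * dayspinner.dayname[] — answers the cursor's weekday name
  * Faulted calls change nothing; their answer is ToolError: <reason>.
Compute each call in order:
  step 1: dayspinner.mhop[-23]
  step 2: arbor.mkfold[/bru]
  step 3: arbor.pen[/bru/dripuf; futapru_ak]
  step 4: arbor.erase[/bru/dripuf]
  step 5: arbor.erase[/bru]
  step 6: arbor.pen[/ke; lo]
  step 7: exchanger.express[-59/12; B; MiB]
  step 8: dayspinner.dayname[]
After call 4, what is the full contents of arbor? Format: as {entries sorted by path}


Answer: {bru/, drosnon/}

Derivation:
// 1. dayspinner.mhop(-23) => 1792-04-19
// 2. arbor.mkfold(/bru) => ok
// 3. arbor.pen(/bru/dripuf, futapru_ak) => created
// 4. arbor.erase(/bru/dripuf) => ok
// 5. arbor.erase(/bru) => ok
// 6. arbor.pen(/ke, lo) => created
// 7. exchanger.express(-59/12, B, MiB) => -59/12582912
// 8. dayspinner.dayname() => Thursday


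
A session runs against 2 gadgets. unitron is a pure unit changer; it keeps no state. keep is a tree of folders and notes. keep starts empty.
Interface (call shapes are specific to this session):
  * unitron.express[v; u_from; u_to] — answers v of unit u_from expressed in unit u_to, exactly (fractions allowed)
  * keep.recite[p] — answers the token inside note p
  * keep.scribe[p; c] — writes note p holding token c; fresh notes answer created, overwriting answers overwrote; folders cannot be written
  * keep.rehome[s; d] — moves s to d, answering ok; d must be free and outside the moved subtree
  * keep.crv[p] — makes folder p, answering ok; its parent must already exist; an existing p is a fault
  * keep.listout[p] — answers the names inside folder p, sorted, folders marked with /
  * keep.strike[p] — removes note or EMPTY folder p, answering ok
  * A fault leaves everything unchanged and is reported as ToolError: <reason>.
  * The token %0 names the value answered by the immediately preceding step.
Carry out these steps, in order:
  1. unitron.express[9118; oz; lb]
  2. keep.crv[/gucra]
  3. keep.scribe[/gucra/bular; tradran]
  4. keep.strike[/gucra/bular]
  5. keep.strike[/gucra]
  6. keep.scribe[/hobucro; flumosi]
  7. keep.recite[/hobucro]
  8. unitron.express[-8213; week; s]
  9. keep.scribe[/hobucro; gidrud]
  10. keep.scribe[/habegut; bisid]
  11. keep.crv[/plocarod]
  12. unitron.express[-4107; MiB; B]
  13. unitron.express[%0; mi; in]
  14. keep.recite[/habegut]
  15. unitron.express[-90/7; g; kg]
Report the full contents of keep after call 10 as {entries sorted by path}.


Answer: {habegut=bisid, hobucro=gidrud}

Derivation:
-> unitron.express(v=9118, u_from=oz, u_to=lb)
<- 4559/8
-> keep.crv(p=/gucra)
<- ok
-> keep.scribe(p=/gucra/bular, c=tradran)
<- created
-> keep.strike(p=/gucra/bular)
<- ok
-> keep.strike(p=/gucra)
<- ok
-> keep.scribe(p=/hobucro, c=flumosi)
<- created
-> keep.recite(p=/hobucro)
<- flumosi
-> unitron.express(v=-8213, u_from=week, u_to=s)
<- -4967222400
-> keep.scribe(p=/hobucro, c=gidrud)
<- overwrote
-> keep.scribe(p=/habegut, c=bisid)
<- created
-> keep.crv(p=/plocarod)
<- ok
-> unitron.express(v=-4107, u_from=MiB, u_to=B)
<- -4306501632
-> unitron.express(v=%0, u_from=mi, u_to=in)
<- -272859943403520
-> keep.recite(p=/habegut)
<- bisid
-> unitron.express(v=-90/7, u_from=g, u_to=kg)
<- -9/700


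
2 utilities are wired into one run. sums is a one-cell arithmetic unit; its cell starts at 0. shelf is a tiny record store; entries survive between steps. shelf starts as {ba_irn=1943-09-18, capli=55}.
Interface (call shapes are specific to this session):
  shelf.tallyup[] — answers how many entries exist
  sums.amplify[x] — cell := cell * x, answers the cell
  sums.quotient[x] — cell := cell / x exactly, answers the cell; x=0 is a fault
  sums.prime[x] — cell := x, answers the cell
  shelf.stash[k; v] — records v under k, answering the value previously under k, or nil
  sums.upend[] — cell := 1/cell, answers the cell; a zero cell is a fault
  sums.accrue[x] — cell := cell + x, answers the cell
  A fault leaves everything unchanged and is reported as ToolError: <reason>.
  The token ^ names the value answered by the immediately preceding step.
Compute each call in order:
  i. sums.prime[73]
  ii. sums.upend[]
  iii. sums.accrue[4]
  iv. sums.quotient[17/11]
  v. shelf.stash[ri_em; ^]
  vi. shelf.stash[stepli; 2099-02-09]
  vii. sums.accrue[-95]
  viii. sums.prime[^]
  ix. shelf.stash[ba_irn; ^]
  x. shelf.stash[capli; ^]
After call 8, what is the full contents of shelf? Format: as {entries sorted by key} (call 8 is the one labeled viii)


-- sums.prime(x: 73) -> 73
-- sums.upend() -> 1/73
-- sums.accrue(x: 4) -> 293/73
-- sums.quotient(x: 17/11) -> 3223/1241
-- shelf.stash(k: ri_em, v: ^) -> nil
-- shelf.stash(k: stepli, v: 2099-02-09) -> nil
-- sums.accrue(x: -95) -> -114672/1241
-- sums.prime(x: ^) -> -114672/1241
-- shelf.stash(k: ba_irn, v: ^) -> 1943-09-18
-- shelf.stash(k: capli, v: ^) -> 55

Answer: {ba_irn=1943-09-18, capli=55, ri_em=3223/1241, stepli=2099-02-09}


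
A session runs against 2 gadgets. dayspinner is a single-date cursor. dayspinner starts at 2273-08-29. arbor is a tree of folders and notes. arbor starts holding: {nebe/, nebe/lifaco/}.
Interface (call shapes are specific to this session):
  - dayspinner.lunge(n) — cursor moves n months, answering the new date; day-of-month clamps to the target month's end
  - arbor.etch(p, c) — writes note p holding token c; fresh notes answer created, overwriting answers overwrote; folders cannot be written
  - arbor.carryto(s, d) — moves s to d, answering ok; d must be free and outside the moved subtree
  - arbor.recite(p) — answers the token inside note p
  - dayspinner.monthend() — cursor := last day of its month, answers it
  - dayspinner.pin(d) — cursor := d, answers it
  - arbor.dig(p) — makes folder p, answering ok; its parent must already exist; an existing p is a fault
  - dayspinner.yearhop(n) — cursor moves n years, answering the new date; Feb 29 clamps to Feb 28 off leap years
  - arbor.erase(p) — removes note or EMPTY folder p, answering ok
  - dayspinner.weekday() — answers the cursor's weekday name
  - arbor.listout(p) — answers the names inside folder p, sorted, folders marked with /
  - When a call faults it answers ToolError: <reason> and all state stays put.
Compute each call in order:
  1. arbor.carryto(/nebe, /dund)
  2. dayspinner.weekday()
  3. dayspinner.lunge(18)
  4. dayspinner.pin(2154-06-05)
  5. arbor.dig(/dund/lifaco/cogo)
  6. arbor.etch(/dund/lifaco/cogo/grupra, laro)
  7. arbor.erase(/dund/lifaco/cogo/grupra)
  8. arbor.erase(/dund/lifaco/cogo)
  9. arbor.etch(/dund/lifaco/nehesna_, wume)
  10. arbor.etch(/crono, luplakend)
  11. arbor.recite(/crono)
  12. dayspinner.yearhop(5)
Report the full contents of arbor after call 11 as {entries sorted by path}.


I try carryto passing s=/nebe, d=/dund, and see ok.
Now I run weekday(), giving Friday.
Using lunge passing n=18, → 2275-02-28.
I run pin passing d=2154-06-05, — result: 2154-06-05.
Using dig passing p=/dund/lifaco/cogo, — result: ok.
Invoking etch passing p=/dund/lifaco/cogo/grupra, c=laro, → created.
Now I run erase passing p=/dund/lifaco/cogo/grupra, giving ok.
I call erase passing p=/dund/lifaco/cogo, — result: ok.
I call etch passing p=/dund/lifaco/nehesna_, c=wume, and see created.
Next I call etch passing p=/crono, c=luplakend, and get created.
I try recite passing p=/crono, — result: luplakend.
Next I call yearhop passing n=5, and see 2159-06-05.

Answer: {crono=luplakend, dund/, dund/lifaco/, dund/lifaco/nehesna_=wume}


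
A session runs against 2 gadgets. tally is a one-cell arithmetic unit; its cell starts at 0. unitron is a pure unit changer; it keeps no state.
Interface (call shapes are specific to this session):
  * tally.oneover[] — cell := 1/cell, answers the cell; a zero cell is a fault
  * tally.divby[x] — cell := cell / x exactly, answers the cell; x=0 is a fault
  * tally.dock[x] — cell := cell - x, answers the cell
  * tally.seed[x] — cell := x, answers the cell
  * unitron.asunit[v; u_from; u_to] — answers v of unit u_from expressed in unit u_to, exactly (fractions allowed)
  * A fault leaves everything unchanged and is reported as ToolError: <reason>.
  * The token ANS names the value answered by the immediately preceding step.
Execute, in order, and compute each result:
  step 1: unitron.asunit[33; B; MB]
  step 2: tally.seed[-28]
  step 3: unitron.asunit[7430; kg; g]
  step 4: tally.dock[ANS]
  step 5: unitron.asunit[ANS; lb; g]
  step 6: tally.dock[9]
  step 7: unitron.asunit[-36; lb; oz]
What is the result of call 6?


# unitron.asunit(v: 33, u_from: B, u_to: MB) ~> 33/1000000
# tally.seed(x: -28) ~> -28
# unitron.asunit(v: 7430, u_from: kg, u_to: g) ~> 7430000
# tally.dock(x: ANS) ~> -7430028
# unitron.asunit(v: ANS, u_from: lb, u_to: g) ~> -84255100242159/25000
# tally.dock(x: 9) ~> -7430037
# unitron.asunit(v: -36, u_from: lb, u_to: oz) ~> -576

Answer: -7430037


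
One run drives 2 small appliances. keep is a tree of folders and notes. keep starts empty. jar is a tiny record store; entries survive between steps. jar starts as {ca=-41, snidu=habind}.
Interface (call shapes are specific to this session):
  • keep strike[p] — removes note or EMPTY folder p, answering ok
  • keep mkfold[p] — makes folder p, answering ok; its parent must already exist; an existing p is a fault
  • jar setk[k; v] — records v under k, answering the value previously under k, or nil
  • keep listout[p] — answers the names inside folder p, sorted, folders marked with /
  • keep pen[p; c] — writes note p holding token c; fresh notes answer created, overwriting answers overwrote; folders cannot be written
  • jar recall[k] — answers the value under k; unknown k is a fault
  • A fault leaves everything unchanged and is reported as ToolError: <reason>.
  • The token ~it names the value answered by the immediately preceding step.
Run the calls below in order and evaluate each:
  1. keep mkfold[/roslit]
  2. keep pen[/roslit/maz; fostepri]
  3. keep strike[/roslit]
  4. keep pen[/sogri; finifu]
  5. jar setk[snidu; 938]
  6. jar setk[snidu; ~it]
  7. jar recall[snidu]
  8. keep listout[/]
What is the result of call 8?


Answer: [roslit/, sogri]

Derivation:
I call keep mkfold with p: /roslit, giving ok.
Using keep pen with p: /roslit/maz, c: fostepri, and observe created.
I run keep strike with p: /roslit: ToolError: not empty.
I use keep pen with p: /sogri, c: finifu, and get created.
I use jar setk with k: snidu, v: 938, which returns habind.
Using jar setk with k: snidu, v: ~it, and get 938.
I call jar recall with k: snidu, yielding habind.
Next I call keep listout with p: /, and see [roslit/, sogri].


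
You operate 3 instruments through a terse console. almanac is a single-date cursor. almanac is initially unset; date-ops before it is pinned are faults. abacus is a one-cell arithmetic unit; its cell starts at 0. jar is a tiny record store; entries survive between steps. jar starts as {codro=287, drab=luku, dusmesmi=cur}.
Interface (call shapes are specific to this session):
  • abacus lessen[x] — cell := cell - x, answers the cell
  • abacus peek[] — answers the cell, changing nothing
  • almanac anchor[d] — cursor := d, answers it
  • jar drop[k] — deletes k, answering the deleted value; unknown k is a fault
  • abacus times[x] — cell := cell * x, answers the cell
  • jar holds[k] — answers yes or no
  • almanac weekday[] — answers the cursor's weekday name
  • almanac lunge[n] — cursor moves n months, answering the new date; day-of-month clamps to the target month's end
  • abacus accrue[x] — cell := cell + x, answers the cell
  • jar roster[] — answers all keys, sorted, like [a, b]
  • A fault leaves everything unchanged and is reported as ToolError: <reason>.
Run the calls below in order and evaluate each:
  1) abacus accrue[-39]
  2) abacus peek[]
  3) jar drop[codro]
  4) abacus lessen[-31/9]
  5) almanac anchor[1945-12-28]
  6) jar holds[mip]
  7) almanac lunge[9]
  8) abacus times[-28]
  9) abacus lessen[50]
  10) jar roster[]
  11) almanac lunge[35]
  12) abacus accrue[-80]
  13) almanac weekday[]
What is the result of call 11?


Answer: 1949-08-28

Derivation:
I invoke abacus accrue with x: -39, which returns -39.
I invoke abacus peek(), → -39.
Using jar drop with k: codro, giving 287.
Using abacus lessen with x: -31/9, — result: -320/9.
Invoking almanac anchor with d: 1945-12-28, which returns 1945-12-28.
Now I run jar holds with k: mip: no.
I use almanac lunge with n: 9: 1946-09-28.
Calling abacus times with x: -28, yielding 8960/9.
Then abacus lessen with x: 50, which returns 8510/9.
I use jar roster(), and get [drab, dusmesmi].
I use almanac lunge with n: 35, → 1949-08-28.
Using abacus accrue with x: -80, and observe 7790/9.
I try almanac weekday: Sunday.


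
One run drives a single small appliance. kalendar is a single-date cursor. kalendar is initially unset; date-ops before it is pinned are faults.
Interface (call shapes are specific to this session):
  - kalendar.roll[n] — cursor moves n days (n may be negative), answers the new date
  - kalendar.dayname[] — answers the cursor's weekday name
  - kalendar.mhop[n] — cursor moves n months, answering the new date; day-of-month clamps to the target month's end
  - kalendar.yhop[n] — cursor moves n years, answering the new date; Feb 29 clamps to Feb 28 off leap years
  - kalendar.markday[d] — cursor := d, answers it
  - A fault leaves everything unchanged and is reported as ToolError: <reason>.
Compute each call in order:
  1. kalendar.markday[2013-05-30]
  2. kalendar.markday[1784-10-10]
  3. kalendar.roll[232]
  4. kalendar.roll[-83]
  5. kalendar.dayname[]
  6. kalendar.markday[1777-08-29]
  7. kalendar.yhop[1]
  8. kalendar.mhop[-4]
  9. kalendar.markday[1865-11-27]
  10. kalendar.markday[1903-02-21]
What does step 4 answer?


Answer: 1785-03-08

Derivation:
==> kalendar.markday(d→2013-05-30)
<== 2013-05-30
==> kalendar.markday(d→1784-10-10)
<== 1784-10-10
==> kalendar.roll(n→232)
<== 1785-05-30
==> kalendar.roll(n→-83)
<== 1785-03-08
==> kalendar.dayname()
<== Tuesday
==> kalendar.markday(d→1777-08-29)
<== 1777-08-29
==> kalendar.yhop(n→1)
<== 1778-08-29
==> kalendar.mhop(n→-4)
<== 1778-04-29
==> kalendar.markday(d→1865-11-27)
<== 1865-11-27
==> kalendar.markday(d→1903-02-21)
<== 1903-02-21


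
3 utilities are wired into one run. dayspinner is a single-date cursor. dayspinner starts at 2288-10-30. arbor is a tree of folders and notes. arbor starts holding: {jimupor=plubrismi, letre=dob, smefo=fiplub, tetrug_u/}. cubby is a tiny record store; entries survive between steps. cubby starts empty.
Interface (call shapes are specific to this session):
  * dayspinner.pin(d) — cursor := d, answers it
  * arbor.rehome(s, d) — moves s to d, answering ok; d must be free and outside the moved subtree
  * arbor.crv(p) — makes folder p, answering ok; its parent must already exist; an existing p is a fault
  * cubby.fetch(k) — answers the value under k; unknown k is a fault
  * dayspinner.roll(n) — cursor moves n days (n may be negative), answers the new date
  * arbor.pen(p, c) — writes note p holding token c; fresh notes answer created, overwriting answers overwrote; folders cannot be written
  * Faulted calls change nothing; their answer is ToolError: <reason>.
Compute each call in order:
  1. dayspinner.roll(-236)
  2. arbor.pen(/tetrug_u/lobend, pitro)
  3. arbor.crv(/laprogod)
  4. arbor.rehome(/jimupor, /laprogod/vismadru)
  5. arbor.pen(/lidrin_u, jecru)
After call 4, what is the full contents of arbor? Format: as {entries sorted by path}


Answer: {laprogod/, laprogod/vismadru=plubrismi, letre=dob, smefo=fiplub, tetrug_u/, tetrug_u/lobend=pitro}

Derivation:
Now I run roll passing n: -236, and see 2288-03-08.
I try pen passing p: /tetrug_u/lobend, c: pitro, yielding created.
Invoking crv passing p: /laprogod, → ok.
Invoking rehome passing s: /jimupor, d: /laprogod/vismadru, giving ok.
Invoking pen passing p: /lidrin_u, c: jecru, → created.


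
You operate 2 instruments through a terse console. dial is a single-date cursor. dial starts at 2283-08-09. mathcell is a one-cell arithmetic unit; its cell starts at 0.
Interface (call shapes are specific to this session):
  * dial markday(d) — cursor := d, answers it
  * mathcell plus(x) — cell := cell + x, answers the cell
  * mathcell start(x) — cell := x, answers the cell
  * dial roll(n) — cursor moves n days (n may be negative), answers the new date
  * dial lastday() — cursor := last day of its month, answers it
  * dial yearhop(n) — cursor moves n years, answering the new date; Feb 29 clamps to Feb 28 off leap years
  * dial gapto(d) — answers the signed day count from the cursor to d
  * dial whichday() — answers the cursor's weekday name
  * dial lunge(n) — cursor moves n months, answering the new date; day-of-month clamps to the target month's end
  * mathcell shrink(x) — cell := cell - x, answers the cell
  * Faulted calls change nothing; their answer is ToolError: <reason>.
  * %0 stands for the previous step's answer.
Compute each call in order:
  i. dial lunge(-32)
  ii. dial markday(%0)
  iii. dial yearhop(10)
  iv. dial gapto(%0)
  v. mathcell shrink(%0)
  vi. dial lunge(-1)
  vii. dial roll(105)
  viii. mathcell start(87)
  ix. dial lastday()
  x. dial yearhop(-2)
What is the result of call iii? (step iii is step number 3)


Answer: 2290-12-09

Derivation:
·→ dial lunge(n: -32)
·← 2280-12-09
·→ dial markday(d: %0)
·← 2280-12-09
·→ dial yearhop(n: 10)
·← 2290-12-09
·→ dial gapto(d: %0)
·← 0
·→ mathcell shrink(x: %0)
·← 0
·→ dial lunge(n: -1)
·← 2290-11-09
·→ dial roll(n: 105)
·← 2291-02-22
·→ mathcell start(x: 87)
·← 87
·→ dial lastday()
·← 2291-02-28
·→ dial yearhop(n: -2)
·← 2289-02-28


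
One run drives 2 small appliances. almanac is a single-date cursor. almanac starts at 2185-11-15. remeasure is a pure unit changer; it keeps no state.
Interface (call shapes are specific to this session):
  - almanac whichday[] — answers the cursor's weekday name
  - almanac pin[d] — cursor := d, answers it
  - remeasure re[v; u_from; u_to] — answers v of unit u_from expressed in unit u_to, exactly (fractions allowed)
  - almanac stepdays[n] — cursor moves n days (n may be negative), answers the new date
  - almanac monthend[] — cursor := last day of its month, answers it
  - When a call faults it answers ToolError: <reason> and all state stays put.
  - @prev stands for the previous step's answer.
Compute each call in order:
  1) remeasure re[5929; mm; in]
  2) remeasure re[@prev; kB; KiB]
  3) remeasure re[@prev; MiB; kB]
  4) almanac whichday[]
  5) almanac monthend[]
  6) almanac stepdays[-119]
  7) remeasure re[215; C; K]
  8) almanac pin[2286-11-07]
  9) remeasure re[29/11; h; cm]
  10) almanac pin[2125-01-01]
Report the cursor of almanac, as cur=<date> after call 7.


Using remeasure re(v: 5929, u_from: mm, u_to: in), giving 29645/127.
I run remeasure re(v: @prev, u_from: kB, u_to: KiB), → 3705625/16256.
Using remeasure re(v: @prev, u_from: MiB, u_to: kB), giving 30356480/127.
I call almanac whichday, and get Tuesday.
Invoking almanac monthend(), giving 2185-11-30.
Invoking almanac stepdays(n: -119): 2185-08-03.
Calling remeasure re(v: 215, u_from: C, u_to: K): 9763/20.
Then almanac pin(d: 2286-11-07), and see 2286-11-07.
Next I call remeasure re(v: 29/11, u_from: h, u_to: cm), and observe ToolError: incompatible units.
Next I call almanac pin(d: 2125-01-01), yielding 2125-01-01.

Answer: cur=2185-08-03


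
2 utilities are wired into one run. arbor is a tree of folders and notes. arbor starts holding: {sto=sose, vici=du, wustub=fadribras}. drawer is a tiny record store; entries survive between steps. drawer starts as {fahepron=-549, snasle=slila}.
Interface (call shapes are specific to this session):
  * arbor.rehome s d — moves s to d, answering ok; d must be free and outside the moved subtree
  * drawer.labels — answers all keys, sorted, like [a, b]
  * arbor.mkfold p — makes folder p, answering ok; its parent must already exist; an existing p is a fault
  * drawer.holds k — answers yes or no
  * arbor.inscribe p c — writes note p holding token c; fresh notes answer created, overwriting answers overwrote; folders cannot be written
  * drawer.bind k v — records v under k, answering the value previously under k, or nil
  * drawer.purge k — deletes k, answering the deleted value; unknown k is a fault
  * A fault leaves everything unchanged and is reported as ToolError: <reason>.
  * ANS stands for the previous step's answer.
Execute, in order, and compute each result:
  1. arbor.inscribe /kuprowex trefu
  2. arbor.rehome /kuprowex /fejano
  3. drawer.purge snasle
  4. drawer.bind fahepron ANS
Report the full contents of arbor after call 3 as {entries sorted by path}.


Answer: {fejano=trefu, sto=sose, vici=du, wustub=fadribras}

Derivation:
-> arbor.inscribe(p: /kuprowex, c: trefu)
<- created
-> arbor.rehome(s: /kuprowex, d: /fejano)
<- ok
-> drawer.purge(k: snasle)
<- slila
-> drawer.bind(k: fahepron, v: ANS)
<- -549


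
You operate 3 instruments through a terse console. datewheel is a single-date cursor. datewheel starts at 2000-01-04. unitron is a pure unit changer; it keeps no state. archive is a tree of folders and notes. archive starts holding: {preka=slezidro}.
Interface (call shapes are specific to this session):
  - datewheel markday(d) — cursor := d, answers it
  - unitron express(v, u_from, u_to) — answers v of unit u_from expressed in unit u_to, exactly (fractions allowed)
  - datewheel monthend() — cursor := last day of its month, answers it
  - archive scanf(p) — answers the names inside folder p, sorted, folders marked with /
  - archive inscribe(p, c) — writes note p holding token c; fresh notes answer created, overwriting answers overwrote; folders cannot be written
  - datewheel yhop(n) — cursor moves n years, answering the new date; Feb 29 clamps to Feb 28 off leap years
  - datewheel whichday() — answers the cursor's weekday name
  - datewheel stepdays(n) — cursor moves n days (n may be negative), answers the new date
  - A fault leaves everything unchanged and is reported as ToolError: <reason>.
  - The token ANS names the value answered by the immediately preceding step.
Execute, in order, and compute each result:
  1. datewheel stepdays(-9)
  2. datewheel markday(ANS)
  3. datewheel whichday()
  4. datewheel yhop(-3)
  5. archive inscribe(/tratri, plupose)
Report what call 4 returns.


>> datewheel stepdays(n→-9)
<< 1999-12-26
>> datewheel markday(d→ANS)
<< 1999-12-26
>> datewheel whichday()
<< Sunday
>> datewheel yhop(n→-3)
<< 1996-12-26
>> archive inscribe(p→/tratri, c→plupose)
<< created

Answer: 1996-12-26


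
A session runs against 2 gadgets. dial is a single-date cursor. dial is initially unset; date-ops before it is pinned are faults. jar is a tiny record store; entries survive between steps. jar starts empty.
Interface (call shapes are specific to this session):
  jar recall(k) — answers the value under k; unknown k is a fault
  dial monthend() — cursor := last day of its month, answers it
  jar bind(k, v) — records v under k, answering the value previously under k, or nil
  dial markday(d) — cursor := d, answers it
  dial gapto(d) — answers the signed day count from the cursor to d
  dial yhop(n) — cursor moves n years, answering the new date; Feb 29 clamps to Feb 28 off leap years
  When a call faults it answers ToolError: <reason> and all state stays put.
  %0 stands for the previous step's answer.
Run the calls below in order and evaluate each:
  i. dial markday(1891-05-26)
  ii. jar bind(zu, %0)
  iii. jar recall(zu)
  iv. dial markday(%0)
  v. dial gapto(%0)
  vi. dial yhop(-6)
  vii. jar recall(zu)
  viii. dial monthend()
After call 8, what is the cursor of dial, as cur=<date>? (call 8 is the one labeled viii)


I run dial markday using 1891-05-26, → 1891-05-26.
Invoking jar bind using zu, %0, and observe nil.
I try jar recall using zu, yielding 1891-05-26.
I use dial markday using %0, and get 1891-05-26.
Using dial gapto using %0, which returns 0.
I invoke dial yhop using -6: 1885-05-26.
Invoking jar recall using zu, which returns 1891-05-26.
Calling dial monthend(), → 1885-05-31.

Answer: cur=1885-05-31


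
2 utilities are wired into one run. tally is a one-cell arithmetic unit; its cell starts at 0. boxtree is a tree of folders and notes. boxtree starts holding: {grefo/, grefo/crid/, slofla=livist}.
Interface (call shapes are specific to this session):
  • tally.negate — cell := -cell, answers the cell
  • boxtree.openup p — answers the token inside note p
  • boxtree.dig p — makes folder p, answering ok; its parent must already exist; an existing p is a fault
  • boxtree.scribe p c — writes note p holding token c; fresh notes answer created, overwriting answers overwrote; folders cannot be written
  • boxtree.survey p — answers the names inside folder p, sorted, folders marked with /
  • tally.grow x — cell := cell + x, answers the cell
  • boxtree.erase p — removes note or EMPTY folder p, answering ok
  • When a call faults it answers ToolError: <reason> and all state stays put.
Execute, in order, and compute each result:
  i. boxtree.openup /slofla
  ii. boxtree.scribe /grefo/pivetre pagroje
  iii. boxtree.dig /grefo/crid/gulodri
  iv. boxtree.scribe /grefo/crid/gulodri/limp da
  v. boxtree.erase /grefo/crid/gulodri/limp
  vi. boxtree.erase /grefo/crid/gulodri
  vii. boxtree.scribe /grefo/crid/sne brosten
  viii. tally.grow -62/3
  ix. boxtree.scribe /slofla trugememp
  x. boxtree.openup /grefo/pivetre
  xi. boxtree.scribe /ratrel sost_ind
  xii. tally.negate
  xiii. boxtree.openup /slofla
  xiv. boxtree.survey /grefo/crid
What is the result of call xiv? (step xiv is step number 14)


Then boxtree.openup passing p→/slofla, and observe livist.
I run boxtree.scribe passing p→/grefo/pivetre, c→pagroje, — result: created.
Then boxtree.dig passing p→/grefo/crid/gulodri, which returns ok.
I invoke boxtree.scribe passing p→/grefo/crid/gulodri/limp, c→da, which returns created.
Using boxtree.erase passing p→/grefo/crid/gulodri/limp, giving ok.
Calling boxtree.erase passing p→/grefo/crid/gulodri, → ok.
I use boxtree.scribe passing p→/grefo/crid/sne, c→brosten, and get created.
I call tally.grow passing x→-62/3, and get -62/3.
Calling boxtree.scribe passing p→/slofla, c→trugememp, giving overwrote.
I use boxtree.openup passing p→/grefo/pivetre, and observe pagroje.
Calling boxtree.scribe passing p→/ratrel, c→sost_ind, → created.
Using tally.negate(), which returns 62/3.
Next I call boxtree.openup passing p→/slofla, → trugememp.
I call boxtree.survey passing p→/grefo/crid, → [sne].

Answer: [sne]


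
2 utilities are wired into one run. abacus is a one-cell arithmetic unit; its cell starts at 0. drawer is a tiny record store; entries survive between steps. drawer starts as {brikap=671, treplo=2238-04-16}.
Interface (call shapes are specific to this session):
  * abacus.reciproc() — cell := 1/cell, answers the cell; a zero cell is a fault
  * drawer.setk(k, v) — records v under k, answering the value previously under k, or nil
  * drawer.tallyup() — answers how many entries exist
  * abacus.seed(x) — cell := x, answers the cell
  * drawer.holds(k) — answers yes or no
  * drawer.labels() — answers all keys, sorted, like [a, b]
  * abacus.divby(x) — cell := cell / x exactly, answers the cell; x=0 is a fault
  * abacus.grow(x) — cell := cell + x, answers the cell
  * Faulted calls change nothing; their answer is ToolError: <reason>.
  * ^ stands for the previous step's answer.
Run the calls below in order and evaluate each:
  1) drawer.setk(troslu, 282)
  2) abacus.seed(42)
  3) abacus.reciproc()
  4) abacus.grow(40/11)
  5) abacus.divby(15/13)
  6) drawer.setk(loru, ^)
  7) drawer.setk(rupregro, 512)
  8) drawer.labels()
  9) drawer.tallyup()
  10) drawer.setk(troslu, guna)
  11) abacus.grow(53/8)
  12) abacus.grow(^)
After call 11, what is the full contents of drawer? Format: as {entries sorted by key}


-> drawer.setk(k=troslu, v=282)
<- nil
-> abacus.seed(x=42)
<- 42
-> abacus.reciproc()
<- 1/42
-> abacus.grow(x=40/11)
<- 1691/462
-> abacus.divby(x=15/13)
<- 21983/6930
-> drawer.setk(k=loru, v=^)
<- nil
-> drawer.setk(k=rupregro, v=512)
<- nil
-> drawer.labels()
<- [brikap, loru, rupregro, treplo, troslu]
-> drawer.tallyup()
<- 5
-> drawer.setk(k=troslu, v=guna)
<- 282
-> abacus.grow(x=53/8)
<- 271577/27720
-> abacus.grow(x=^)
<- 271577/13860

Answer: {brikap=671, loru=21983/6930, rupregro=512, treplo=2238-04-16, troslu=guna}


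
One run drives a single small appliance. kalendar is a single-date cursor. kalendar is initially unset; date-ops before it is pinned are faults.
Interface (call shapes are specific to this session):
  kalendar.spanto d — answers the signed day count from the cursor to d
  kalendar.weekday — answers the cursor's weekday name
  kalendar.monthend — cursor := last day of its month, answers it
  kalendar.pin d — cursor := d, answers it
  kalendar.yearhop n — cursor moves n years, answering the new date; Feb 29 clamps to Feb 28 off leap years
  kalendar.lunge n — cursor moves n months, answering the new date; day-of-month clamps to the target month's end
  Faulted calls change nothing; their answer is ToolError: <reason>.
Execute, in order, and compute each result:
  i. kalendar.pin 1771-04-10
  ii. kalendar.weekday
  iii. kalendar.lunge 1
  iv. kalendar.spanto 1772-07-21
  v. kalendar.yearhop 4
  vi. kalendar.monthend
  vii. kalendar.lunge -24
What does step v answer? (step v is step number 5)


>>> kalendar.pin d: 1771-04-10
:: 1771-04-10
>>> kalendar.weekday
:: Wednesday
>>> kalendar.lunge n: 1
:: 1771-05-10
>>> kalendar.spanto d: 1772-07-21
:: 438
>>> kalendar.yearhop n: 4
:: 1775-05-10
>>> kalendar.monthend
:: 1775-05-31
>>> kalendar.lunge n: -24
:: 1773-05-31

Answer: 1775-05-10


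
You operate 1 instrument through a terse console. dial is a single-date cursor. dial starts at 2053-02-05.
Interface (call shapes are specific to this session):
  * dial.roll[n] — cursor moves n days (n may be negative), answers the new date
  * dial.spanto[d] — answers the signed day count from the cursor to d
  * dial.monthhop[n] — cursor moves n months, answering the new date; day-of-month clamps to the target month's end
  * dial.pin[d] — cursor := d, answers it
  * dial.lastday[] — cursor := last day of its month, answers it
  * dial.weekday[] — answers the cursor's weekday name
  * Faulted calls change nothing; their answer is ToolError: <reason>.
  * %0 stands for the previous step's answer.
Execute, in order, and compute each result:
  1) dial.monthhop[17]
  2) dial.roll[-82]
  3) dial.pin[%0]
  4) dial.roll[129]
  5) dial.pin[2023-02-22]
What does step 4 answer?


Answer: 2054-08-21

Derivation:
! 1. dial.monthhop(17) => 2054-07-05
! 2. dial.roll(-82) => 2054-04-14
! 3. dial.pin(%0) => 2054-04-14
! 4. dial.roll(129) => 2054-08-21
! 5. dial.pin(2023-02-22) => 2023-02-22


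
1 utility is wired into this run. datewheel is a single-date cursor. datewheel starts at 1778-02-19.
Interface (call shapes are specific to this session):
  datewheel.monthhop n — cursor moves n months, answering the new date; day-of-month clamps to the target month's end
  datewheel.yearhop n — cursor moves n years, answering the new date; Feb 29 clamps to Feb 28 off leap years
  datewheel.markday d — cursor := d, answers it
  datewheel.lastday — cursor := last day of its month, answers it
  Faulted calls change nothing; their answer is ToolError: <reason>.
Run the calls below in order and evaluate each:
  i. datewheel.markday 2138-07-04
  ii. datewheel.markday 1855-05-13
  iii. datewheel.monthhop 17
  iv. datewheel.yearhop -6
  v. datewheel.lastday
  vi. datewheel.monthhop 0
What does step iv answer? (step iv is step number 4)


Answer: 1850-10-13

Derivation:
Using datewheel.markday with d='2138-07-04', and observe 2138-07-04.
Invoking datewheel.markday with d='1855-05-13', yielding 1855-05-13.
I try datewheel.monthhop with n='17', — result: 1856-10-13.
Next I call datewheel.yearhop with n='-6', → 1850-10-13.
I run datewheel.lastday, and see 1850-10-31.
Then datewheel.monthhop with n='0', and observe 1850-10-31.


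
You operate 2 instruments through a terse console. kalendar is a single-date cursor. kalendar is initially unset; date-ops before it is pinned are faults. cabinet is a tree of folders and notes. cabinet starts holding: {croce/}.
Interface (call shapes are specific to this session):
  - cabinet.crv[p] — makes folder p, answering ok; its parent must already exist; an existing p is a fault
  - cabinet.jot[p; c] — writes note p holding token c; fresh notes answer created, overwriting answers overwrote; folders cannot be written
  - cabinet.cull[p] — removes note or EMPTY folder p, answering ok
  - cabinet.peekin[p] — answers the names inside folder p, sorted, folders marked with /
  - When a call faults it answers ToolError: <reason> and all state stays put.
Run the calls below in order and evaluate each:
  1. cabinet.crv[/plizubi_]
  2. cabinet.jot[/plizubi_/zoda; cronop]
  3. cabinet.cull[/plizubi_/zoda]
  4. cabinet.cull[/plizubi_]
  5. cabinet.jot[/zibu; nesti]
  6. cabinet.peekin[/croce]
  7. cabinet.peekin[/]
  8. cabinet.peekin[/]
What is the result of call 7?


·→ cabinet.crv(p='/plizubi_')
·← ok
·→ cabinet.jot(p='/plizubi_/zoda', c='cronop')
·← created
·→ cabinet.cull(p='/plizubi_/zoda')
·← ok
·→ cabinet.cull(p='/plizubi_')
·← ok
·→ cabinet.jot(p='/zibu', c='nesti')
·← created
·→ cabinet.peekin(p='/croce')
·← []
·→ cabinet.peekin(p='/')
·← [croce/, zibu]
·→ cabinet.peekin(p='/')
·← [croce/, zibu]

Answer: [croce/, zibu]


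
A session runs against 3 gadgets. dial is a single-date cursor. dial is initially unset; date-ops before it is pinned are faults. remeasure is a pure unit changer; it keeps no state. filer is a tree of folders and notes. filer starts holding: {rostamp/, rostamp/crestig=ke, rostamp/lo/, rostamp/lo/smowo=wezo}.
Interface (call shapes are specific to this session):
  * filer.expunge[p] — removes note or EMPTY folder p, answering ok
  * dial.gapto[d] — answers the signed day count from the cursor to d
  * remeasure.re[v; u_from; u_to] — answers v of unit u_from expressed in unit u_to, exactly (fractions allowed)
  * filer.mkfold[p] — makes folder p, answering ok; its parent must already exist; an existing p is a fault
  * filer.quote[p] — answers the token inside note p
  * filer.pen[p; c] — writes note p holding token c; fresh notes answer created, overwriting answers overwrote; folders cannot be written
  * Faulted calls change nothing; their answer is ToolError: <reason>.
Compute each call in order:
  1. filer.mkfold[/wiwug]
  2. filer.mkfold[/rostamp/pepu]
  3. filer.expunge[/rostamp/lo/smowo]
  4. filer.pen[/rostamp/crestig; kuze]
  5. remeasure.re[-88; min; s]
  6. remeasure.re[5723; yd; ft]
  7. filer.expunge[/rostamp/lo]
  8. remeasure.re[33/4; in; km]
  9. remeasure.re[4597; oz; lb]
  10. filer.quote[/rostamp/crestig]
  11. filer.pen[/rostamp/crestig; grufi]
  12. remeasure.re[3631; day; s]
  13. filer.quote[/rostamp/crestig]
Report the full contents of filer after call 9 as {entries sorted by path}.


Act: mkfold[p='/wiwug']
Obs: ok
Act: mkfold[p='/rostamp/pepu']
Obs: ok
Act: expunge[p='/rostamp/lo/smowo']
Obs: ok
Act: pen[p='/rostamp/crestig'; c='kuze']
Obs: overwrote
Act: re[v='-88'; u_from='min'; u_to='s']
Obs: -5280
Act: re[v='5723'; u_from='yd'; u_to='ft']
Obs: 17169
Act: expunge[p='/rostamp/lo']
Obs: ok
Act: re[v='33/4'; u_from='in'; u_to='km']
Obs: 4191/20000000
Act: re[v='4597'; u_from='oz'; u_to='lb']
Obs: 4597/16
Act: quote[p='/rostamp/crestig']
Obs: kuze
Act: pen[p='/rostamp/crestig'; c='grufi']
Obs: overwrote
Act: re[v='3631'; u_from='day'; u_to='s']
Obs: 313718400
Act: quote[p='/rostamp/crestig']
Obs: grufi

Answer: {rostamp/, rostamp/crestig=kuze, rostamp/pepu/, wiwug/}
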